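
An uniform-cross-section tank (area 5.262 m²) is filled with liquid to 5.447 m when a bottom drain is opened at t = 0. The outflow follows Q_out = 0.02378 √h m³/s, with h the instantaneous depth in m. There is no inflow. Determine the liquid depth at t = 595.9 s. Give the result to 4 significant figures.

0.9749 m

A dh/dt = −Q_out = −0.02378 √h.
∫ h^(−1/2) dh = −(0.02378/A) ∫ dt, giving 2√h = 2√h₀ − (0.02378/A) t.
√h = √5.447 − 0.02378·595.9/(2·5.262) = 2.33388 − 1.34649 = 0.987387.
h = 0.987387² = 0.974933 m.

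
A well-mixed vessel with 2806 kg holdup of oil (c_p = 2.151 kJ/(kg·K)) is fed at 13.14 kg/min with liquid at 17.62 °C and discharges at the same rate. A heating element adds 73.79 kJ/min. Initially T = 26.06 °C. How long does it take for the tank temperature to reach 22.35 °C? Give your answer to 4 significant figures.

216.1 min

First-law balance (no shaft work): M c_p dT/dt = ṁ c_p (T_in − T) + 73.79.
τ = M/ṁ = 213.546 min; T_ss = T_in + Q̇/(ṁ c_p) = 20.2307 °C.
T(t) = T_ss + (T₀ − T_ss) e^(−t/τ). Set T = 22.35:
e^(−t/τ) = (22.35 − 20.2307)/(26.06 − 20.2307) = 0.363557
t = −213.546 · ln(0.363557) = 216.070 min.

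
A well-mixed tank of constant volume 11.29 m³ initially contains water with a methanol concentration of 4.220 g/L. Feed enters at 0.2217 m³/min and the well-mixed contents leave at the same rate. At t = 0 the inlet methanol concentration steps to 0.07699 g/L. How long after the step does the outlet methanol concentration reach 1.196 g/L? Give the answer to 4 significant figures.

66.66 min

Mass balance on the solute (V constant): V dC/dt = Q(C_in − C), so τ = V/Q = 50.9247 min.
C(t) = C_in + (C₀ − C_in) e^(−t/τ). Set C = 1.196 and solve for t:
e^(−t/τ) = (C − C_in)/(C₀ − C_in) = (1.196 − 0.07699)/(4.220 − 0.07699) = 0.270096
t = −τ ln(…) = 50.9247 × 1.30898 = 66.6593 min.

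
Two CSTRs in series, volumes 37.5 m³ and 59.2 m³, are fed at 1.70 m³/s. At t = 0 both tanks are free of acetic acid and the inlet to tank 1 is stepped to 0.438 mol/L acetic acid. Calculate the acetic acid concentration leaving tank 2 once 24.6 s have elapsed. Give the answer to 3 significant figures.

0.0966 mol/L

Time constants: τᵢ = Vᵢ/Q for each well-mixed tank.
τ₁ = 37.5/1.70 = 22.059 s; τ₂ = 59.2/1.70 = 34.824 s.
Tank 1: C₁ = C_in(1 − e^(−t/τ₁)). Tank 2 (τ₁ ≠ τ₂): C₂ = C_in[1 − (τ₁ e^(−t/τ₁) − τ₂ e^(−t/τ₂))/(τ₁ − τ₂)].
At t = 24.6: e^(−t/τ₁) = 0.32785, e^(−t/τ₂) = 0.49341.
C₂ = 0.438·[1 − (22.059·0.32785 − 34.824·0.49341)/(-12.765)] = 0.438·0.22049 = 0.096574 mol/L.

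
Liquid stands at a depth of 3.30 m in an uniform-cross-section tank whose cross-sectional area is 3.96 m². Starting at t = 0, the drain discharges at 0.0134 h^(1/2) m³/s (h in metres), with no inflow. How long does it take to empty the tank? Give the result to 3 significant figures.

A dh/dt = −Q_out = −0.0134 √h.
∫ h^(−1/2) dh = −(0.0134/A) ∫ dt, giving 2√h = 2√h₀ − (0.0134/A) t.
Set h = 0: 2√h₀ = (0.0134/A) t_empty ⇒ t_empty = 2A√h₀/0.0134.
t_empty = 2·3.96·√3.30/0.0134 = 7.9200·1.8166/0.0134 = 1073.7 s.

1070 s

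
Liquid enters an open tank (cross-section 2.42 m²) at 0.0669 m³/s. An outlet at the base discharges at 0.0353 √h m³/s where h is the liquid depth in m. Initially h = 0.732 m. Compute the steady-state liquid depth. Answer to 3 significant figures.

3.59 m

Level balance: A dh/dt = 0.0669 − 0.0353 √h. Setting dh/dt = 0:
Q_in = 0.0353 √h_ss ⇒ √h_ss = 0.0669/0.0353 = 1.8952.
h_ss = 1.8952² = 3.5917 m. (Since h₀ = 0.732 m < h_ss, the level will rise toward this value.)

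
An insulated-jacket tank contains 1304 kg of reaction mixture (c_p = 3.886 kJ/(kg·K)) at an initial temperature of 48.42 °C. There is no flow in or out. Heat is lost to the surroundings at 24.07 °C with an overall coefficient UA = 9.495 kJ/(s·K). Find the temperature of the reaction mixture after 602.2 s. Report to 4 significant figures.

31.95 °C

Energy balance: M c_p dT/dt = −UA(T − T_amb).
dT/dt = (T_ss − T)/τ with T_ss = T_amb = 24.0700 °C, τ = M c_p/UA = 1304·3.886/9.495 = 533.686 s.
Integrating: T(t) = T_ss + (T₀ − T_ss) e^(−t/τ).
T(602.2) = 24.0700 + (24.3500)·0.323557 = 31.9486 °C.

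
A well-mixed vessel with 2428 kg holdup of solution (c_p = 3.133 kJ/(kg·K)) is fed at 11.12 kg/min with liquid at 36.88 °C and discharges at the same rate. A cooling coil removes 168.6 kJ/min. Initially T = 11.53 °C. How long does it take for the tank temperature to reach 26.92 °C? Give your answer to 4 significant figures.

M c_p dT/dt = ṁ c_p (T_in − T) − Q̇.
τ = M/ṁ = 218.345 min; T_ss = T_in − Q̇/(ṁ c_p) = 32.0406 °C.
T(t) = T_ss + (T₀ − T_ss) e^(−t/τ). Set T = 26.92:
e^(−t/τ) = (26.92 − 32.0406)/(11.53 − 32.0406) = 0.249656
t = −218.345 · ln(0.249656) = 302.992 min.

303.0 min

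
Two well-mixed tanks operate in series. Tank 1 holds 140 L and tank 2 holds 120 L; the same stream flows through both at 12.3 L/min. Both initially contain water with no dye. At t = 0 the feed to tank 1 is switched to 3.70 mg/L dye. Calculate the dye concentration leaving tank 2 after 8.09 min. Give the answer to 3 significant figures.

0.664 mg/L

Time constants: τᵢ = Vᵢ/Q for each well-mixed tank.
τ₁ = 140/12.3 = 11.382 min; τ₂ = 120/12.3 = 9.7561 min.
Solving the cascade with C₁(0)=C₂(0)=0 gives C₂(t) = C_in[1 − (τ₁ e^(−t/τ₁) − τ₂ e^(−t/τ₂))/(τ₁ − τ₂)].
At t = 8.09: e^(−t/τ₁) = 0.49127, e^(−t/τ₂) = 0.43639.
C₂ = 3.70·[1 − (11.382·0.49127 − 9.7561·0.43639)/(1.6260)] = 3.70·0.17944 = 0.66394 mg/L.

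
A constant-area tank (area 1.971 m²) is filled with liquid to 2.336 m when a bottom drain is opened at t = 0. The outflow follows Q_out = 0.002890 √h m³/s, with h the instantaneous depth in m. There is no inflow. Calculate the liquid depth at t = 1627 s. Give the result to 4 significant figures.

0.1126 m

A dh/dt = −Q_out = −0.002890 √h.
This is separable: 2 d(√h)/dt = −0.002890/A, so √h = √h₀ − (0.002890/(2A)) t.
√h = √2.336 − 0.002890·1627/(2·1.971) = 1.52840 − 1.19280 = 0.335595.
h = 0.335595² = 0.112624 m.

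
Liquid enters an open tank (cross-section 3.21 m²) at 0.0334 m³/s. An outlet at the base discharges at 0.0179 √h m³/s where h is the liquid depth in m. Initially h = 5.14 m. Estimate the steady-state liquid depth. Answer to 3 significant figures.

Mass balance (ρ constant): A dh/dt = Q_in − 0.0179 √h. At steady state dh/dt = 0:
Q_in = 0.0179 √h_ss ⇒ √h_ss = 0.0334/0.0179 = 1.8659.
h_ss = 1.8659² = 3.4817 m. (Since h₀ = 5.14 m > h_ss, the level will fall toward this value.)

3.48 m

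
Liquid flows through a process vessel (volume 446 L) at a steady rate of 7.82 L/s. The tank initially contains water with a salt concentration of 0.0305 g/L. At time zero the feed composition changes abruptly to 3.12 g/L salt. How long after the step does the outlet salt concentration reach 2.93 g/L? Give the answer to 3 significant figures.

Accumulation = in − out for the solute gives V dC/dt = Q(C_in − C), so τ = V/Q = 57.033 s.
C(t) = C_in + (C₀ − C_in) e^(−t/τ). Set C = 2.93 and solve for t:
e^(−t/τ) = (C − C_in)/(C₀ − C_in) = (2.93 − 3.12)/(0.0305 − 3.12) = 0.061499
t = −τ ln(…) = 57.033 × 2.7887 = 159.05 s.

159 s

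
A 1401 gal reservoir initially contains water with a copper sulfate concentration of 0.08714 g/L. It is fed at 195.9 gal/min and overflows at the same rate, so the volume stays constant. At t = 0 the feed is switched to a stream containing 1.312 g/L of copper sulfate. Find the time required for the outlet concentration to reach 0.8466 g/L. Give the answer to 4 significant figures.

Mass balance on the solute (V constant): V dC/dt = Q(C_in − C), so τ = V/Q = 7.15161 min.
C(t) = C_in + (C₀ − C_in) e^(−t/τ). Set C = 0.8466 and solve for t:
e^(−t/τ) = (C − C_in)/(C₀ − C_in) = (0.8466 − 1.312)/(0.08714 − 1.312) = 0.379962
t = −τ ln(…) = 7.15161 × 0.967685 = 6.92050 min.

6.921 min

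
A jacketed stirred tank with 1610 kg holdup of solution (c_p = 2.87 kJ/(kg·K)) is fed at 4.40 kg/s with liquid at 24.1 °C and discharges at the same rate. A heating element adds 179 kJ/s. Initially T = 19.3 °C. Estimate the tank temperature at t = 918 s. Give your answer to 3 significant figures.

36.7 °C

M c_p dT/dt = ṁ c_p (T_in − T) + Q̇.
Rearrange: dT/dt = (T_ss − T)/τ with τ = M/ṁ = 365.91 s and T_ss = T_in + Q̇/(ṁ c_p) = 38.275 °C.
Integrating: T(t) = T_ss + (T₀ − T_ss) e^(−t/τ).
T(918) = 38.275 + (-18.975)·e^(−918/365.91) = 38.275 + (-18.975)·0.081364 = 36.731 °C.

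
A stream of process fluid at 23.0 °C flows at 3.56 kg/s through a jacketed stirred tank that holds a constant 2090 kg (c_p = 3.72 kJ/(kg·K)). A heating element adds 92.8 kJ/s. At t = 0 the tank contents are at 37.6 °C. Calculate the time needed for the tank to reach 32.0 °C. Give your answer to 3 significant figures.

Unsteady energy balance on the tank contents: M c_p dT/dt = ṁ c_p (T_in − T) + 92.8.
τ = M/ṁ = 587.08 s; T_ss = T_in + Q̇/(ṁ c_p) = 30.007 °C.
T(t) = T_ss + (T₀ − T_ss) e^(−t/τ). Set T = 32.0:
e^(−t/τ) = (32.0 − 30.007)/(37.6 − 30.007) = 0.26244
t = −587.08 · ln(0.26244) = 785.35 s.

785 s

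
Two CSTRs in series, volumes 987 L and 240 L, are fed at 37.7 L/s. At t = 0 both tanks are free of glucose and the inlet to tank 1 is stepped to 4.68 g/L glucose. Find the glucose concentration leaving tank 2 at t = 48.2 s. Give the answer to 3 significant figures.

Species balance on tank i: dCᵢ/dt = (Cᵢ₋₁ − Cᵢ)/τᵢ with τᵢ = Vᵢ/Q.
τ₁ = 987/37.7 = 26.180 s; τ₂ = 240/37.7 = 6.3660 s.
Solving the cascade with C₁(0)=C₂(0)=0 gives C₂(t) = C_in[1 − (τ₁ e^(−t/τ₁) − τ₂ e^(−t/τ₂))/(τ₁ − τ₂)].
At t = 48.2: e^(−t/τ₁) = 0.15865, e^(−t/τ₂) = 0.00051496.
C₂ = 4.68·[1 − (26.180·0.15865 − 6.3660·0.00051496)/(19.814)] = 4.68·0.79055 = 3.6998 g/L.

3.70 g/L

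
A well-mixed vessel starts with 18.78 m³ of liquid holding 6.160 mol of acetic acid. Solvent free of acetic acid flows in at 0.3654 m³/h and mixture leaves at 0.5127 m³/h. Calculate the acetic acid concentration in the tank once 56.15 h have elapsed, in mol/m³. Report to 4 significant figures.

Let m(t) be the amount of acetic acid. Volume: V(t) = V₀ + (Q_in − Q_out) t = 18.78 − 0.147300 t; V(56.15) = 10.5091 m³.
Species balance (pure solvent in): dm/dt = −Q_out · m/V(t).
dm/m = −Q_out dt/(V₀ − 0.147300 t); integrating gives ln(m/m₀) = −(Q_out/(Q_in−Q_out)) ln(V/V₀).
m = m₀ (V₀/V)^(Q_out/(Q_in−Q_out)) = 6.160 × (18.78/10.5091)^(-3.48065) = 0.816591 mol.
C = m/V = 0.816591/10.5091 = 0.0777032 mol/m³.

0.07770 mol/m³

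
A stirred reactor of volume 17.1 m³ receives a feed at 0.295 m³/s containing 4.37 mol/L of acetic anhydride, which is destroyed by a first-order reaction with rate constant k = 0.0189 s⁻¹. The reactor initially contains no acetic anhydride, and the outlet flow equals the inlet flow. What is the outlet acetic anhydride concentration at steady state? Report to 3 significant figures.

V dC/dt = Q(C_in − C) − k V C.
At steady state: 0 = Q C_in − (Q + kV) C_ss, so C_ss = Q C_in/(Q + kV).
C_ss = 0.295·4.37/(0.295 + 0.0189·17.1) = 1.2892/0.61819 = 2.0854 mol/L.

2.09 mol/L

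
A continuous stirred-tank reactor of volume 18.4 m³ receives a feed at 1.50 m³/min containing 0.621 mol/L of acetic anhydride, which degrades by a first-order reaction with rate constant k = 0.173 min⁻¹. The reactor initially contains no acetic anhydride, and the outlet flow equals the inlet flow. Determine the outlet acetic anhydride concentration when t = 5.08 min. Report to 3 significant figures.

Accumulation = in − out − consumed: V dC/dt = Q C_in − Q C − k V C.
This is linear with rate a = Q/V + k = 0.25452 min⁻¹.
C_ss = Q C_in/(Q + kV) = 0.19890 mol/L; C(t) = C_ss + (C₀ − C_ss) e^(−a t).
C(5.08) = 0.19890 + (-0.19890)·e^(−0.25452·5.08) = 0.19890 + (-0.19890)·0.27445 = 0.14431 mol/L.

0.144 mol/L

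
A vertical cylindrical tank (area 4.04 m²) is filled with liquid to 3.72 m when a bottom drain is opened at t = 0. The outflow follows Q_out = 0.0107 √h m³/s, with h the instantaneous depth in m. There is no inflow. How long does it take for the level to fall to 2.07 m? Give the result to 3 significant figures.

A dh/dt = −Q_out = −0.0107 √h.
Separate and integrate: 2(√h − √h₀) = −(0.0107/A) t.
t = 2A(√h₀ − √h)/0.0107 = 2·4.04·(√3.72 − √2.07)/0.0107
  = 8.0800 × (1.9287 − 1.4387) / 0.0107 = 370.00 s.

370 s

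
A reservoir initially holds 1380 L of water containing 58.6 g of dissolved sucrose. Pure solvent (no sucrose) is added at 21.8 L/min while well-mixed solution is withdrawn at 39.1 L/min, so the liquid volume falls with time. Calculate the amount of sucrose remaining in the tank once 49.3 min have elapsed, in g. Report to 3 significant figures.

6.66 g

Let m(t) be the amount of sucrose. Volume: V(t) = V₀ + (Q_in − Q_out) t = 1380 − 17.300 t; V(49.3) = 527.11 L.
Species balance (pure solvent in): dm/dt = −Q_out · m/V(t).
Separate: dm/m = −Q_out dt/V(t) ⇒ ln(m/m₀) = −(Q_out/(Q_in−Q_out)) ln(V/V₀).
m = m₀ (V₀/V)^(Q_out/(Q_in−Q_out)) = 58.6 × (1380/527.11)^(-2.2601) = 6.6561 g.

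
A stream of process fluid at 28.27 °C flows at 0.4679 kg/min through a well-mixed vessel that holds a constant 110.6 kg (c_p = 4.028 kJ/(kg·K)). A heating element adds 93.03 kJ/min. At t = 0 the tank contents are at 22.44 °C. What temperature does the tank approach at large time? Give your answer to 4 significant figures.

77.63 °C

M c_p dT/dt = ṁ c_p (T_in − T) + Q̇.
At steady state dT/dt = 0 ⇒ T_ss = T_in + Q̇/(ṁ c_p) = 28.27 + 93.03/(0.4679·4.028) = 77.6306 °C.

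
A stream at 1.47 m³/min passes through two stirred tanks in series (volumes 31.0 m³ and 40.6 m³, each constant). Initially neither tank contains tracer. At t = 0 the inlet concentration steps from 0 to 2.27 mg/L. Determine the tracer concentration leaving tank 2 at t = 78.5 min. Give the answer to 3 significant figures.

1.89 mg/L

Species balance on tank i: dCᵢ/dt = (Cᵢ₋₁ − Cᵢ)/τᵢ with τᵢ = Vᵢ/Q.
τ₁ = 31.0/1.47 = 21.088 min; τ₂ = 40.6/1.47 = 27.619 min.
Solving the cascade with C₁(0)=C₂(0)=0 gives C₂(t) = C_in[1 − (τ₁ e^(−t/τ₁) − τ₂ e^(−t/τ₂))/(τ₁ − τ₂)].
At t = 78.5: e^(−t/τ₁) = 0.024175, e^(−t/τ₂) = 0.058295.
C₂ = 2.27·[1 − (21.088·0.024175 − 27.619·0.058295)/(-6.5306)] = 2.27·0.83153 = 1.8876 mg/L.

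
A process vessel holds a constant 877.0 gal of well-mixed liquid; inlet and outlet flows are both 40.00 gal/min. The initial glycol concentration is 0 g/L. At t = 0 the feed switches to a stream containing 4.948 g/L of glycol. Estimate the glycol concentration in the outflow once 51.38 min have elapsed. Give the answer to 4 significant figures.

4.473 g/L

Transient balance on the dissolved component: V dC/dt = Q(C_in − C).
Rewrite as dC/dt + C/τ = C_in/τ, τ = V/Q = 21.9250 min.
C approaches C_in exponentially: C(t) = C_in + (C₀ − C_in) e^(−t/τ).
C(51.38) = 4.948 + (0 − 4.948)·e^(−51.38/21.9250) = 4.948 + (-4.94800)·0.0959965 = 4.47301 g/L.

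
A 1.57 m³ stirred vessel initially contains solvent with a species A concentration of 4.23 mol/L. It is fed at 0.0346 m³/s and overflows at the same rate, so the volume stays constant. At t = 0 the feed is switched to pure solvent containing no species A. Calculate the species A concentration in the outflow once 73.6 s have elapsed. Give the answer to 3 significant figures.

Unsteady species balance (constant V, well mixed): V dC/dt = Q(C_in − C).
Time constant τ = V/Q = 1.57/0.0346 = 45.376 s.
Integrating: C(t) = C_in + (C₀ − C_in) e^(−t/τ).
C(73.6) = 0 + (4.23 − 0)·e^(−73.6/45.376) = 0 + (4.2300)·0.19750 = 0.83543 mol/L.

0.835 mol/L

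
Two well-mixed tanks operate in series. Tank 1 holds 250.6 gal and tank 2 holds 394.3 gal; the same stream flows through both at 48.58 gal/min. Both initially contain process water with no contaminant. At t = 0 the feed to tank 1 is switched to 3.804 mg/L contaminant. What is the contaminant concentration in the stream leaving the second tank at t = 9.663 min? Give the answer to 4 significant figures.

Time constants: τᵢ = Vᵢ/Q for each well-mixed tank.
τ₁ = 250.6/48.58 = 5.15850 min; τ₂ = 394.3/48.58 = 8.11651 min.
Solving the cascade with C₁(0)=C₂(0)=0 gives C₂(t) = C_in[1 − (τ₁ e^(−t/τ₁) − τ₂ e^(−t/τ₂))/(τ₁ − τ₂)].
At t = 9.663: e^(−t/τ₁) = 0.153628, e^(−t/τ₂) = 0.304058.
C₂ = 3.804·[1 − (5.15850·0.153628 − 8.11651·0.304058)/(-2.95801)] = 3.804·0.433606 = 1.64944 mg/L.

1.649 mg/L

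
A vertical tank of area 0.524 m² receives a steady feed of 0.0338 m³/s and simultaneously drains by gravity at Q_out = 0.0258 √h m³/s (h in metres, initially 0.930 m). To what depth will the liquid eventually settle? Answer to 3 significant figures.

Level balance: A dh/dt = 0.0338 − 0.0258 √h. Setting dh/dt = 0:
Q_in = 0.0258 √h_ss ⇒ √h_ss = 0.0338/0.0258 = 1.3101.
h_ss = 1.3101² = 1.7163 m. (Since h₀ = 0.930 m < h_ss, the level will rise toward this value.)

1.72 m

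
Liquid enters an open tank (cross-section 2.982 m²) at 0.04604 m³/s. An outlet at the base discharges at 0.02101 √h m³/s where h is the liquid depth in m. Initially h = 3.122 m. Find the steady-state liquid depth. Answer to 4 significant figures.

4.802 m

Unsteady balance on liquid volume: A dh/dt = Q_in − 0.02101 √h. At steady state dh/dt = 0:
Q_in = 0.02101 √h_ss ⇒ √h_ss = 0.04604/0.02101 = 2.19134.
h_ss = 2.19134² = 4.80196 m. (Since h₀ = 3.122 m < h_ss, the level will rise toward this value.)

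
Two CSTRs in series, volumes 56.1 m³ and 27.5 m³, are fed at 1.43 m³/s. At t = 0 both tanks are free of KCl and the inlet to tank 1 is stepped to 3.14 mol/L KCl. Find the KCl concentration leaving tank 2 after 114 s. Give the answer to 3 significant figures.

Time constants: τᵢ = Vᵢ/Q for each well-mixed tank.
τ₁ = 56.1/1.43 = 39.231 s; τ₂ = 27.5/1.43 = 19.231 s.
Solving the cascade with C₁(0)=C₂(0)=0 gives C₂(t) = C_in[1 − (τ₁ e^(−t/τ₁) − τ₂ e^(−t/τ₂))/(τ₁ − τ₂)].
At t = 114: e^(−t/τ₁) = 0.054701, e^(−t/τ₂) = 0.0026638.
C₂ = 3.14·[1 − (39.231·0.054701 − 19.231·0.0026638)/(20.000)] = 3.14·0.89526 = 2.8111 mol/L.

2.81 mol/L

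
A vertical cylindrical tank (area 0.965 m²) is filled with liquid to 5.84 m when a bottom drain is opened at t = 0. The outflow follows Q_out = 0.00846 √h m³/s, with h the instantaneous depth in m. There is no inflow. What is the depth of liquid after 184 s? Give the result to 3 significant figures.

2.59 m

With no inflow, A dh/dt = −0.00846 √h.
Separate and integrate: 2(√h − √h₀) = −(0.00846/A) t.
√h = √5.84 − 0.00846·184/(2·0.965) = 2.4166 − 0.80655 = 1.6101.
h = 1.6101² = 2.5923 m.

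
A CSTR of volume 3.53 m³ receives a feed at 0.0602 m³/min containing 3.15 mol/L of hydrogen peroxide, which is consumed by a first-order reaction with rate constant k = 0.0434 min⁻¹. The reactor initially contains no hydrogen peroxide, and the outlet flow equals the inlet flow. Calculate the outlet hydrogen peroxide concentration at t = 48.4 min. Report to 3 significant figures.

Accumulation = in − out − consumed: V dC/dt = Q C_in − Q C − k V C.
dC/dt = (Q/V) C_in − (Q/V + k) C; effective rate a = Q/V + k = 0.017054 + 0.0434 = 0.060454 min⁻¹.
C_ss = Q C_in/(Q + kV) = 0.88860 mol/L; C(t) = C_ss + (C₀ − C_ss) e^(−a t).
C(48.4) = 0.88860 + (-0.88860)·e^(−0.060454·48.4) = 0.88860 + (-0.88860)·0.053613 = 0.84096 mol/L.

0.841 mol/L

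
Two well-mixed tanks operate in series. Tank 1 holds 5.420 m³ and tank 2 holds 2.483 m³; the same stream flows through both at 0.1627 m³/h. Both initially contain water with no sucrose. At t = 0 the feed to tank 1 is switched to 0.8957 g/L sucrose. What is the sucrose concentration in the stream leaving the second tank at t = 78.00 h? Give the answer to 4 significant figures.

Species balance on tank i: dCᵢ/dt = (Cᵢ₋₁ − Cᵢ)/τᵢ with τᵢ = Vᵢ/Q.
τ₁ = 5.420/0.1627 = 33.3128 h; τ₂ = 2.483/0.1627 = 15.2612 h.
Tank 1: C₁ = C_in(1 − e^(−t/τ₁)). Tank 2 (τ₁ ≠ τ₂): C₂ = C_in[1 − (τ₁ e^(−t/τ₁) − τ₂ e^(−t/τ₂))/(τ₁ − τ₂)].
At t = 78.00: e^(−t/τ₁) = 0.0961891, e^(−t/τ₂) = 0.00603008.
C₂ = 0.8957·[1 − (33.3128·0.0961891 − 15.2612·0.00603008)/(18.0516)] = 0.8957·0.827589 = 0.741271 g/L.

0.7413 g/L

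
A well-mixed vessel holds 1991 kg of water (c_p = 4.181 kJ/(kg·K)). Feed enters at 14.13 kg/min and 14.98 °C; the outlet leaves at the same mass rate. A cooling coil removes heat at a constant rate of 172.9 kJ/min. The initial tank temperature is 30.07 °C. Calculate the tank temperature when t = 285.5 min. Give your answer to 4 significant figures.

14.43 °C

M c_p dT/dt = ṁ c_p (T_in − T) − Q̇.
τ = M/ṁ = 140.906 min; T_ss = T_in − Q̇/(ṁ c_p) = 14.98 − 172.9/(14.13·4.181) = 12.0533 °C.
Integrating: T(t) = T_ss + (T₀ − T_ss) e^(−t/τ).
T(285.5) = 12.0533 + (18.0167)·e^(−285.5/140.906) = 12.0533 + (18.0167)·0.131839 = 14.4286 °C.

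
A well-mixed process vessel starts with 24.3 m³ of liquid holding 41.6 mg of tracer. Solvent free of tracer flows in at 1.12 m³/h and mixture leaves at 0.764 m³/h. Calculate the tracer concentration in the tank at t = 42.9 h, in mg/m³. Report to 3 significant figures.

Let m(t) be the amount of tracer. Volume: V(t) = V₀ + (Q_in − Q_out) t = 24.3 + 0.35600 t; V(42.9) = 39.572 m³.
No tracer enters, so dm/dt = −Q_out · (m/V).
dm/m = −Q_out dt/(V₀ + 0.35600 t); integrating gives ln(m/m₀) = −(Q_out/(Q_in−Q_out)) ln(V/V₀).
m = m₀ (V₀/V)^(Q_out/(Q_in−Q_out)) = 41.6 × (24.3/39.572)^(2.1461) = 14.608 mg.
C = m/V = 14.608/39.572 = 0.36914 mg/m³.

0.369 mg/m³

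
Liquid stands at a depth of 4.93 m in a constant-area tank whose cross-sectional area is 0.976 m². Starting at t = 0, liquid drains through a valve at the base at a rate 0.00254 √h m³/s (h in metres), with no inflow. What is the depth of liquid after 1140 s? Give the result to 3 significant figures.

0.543 m

With no inflow, A dh/dt = −0.00254 √h.
Separate and integrate: 2(√h − √h₀) = −(0.00254/A) t.
√h = √4.93 − 0.00254·1140/(2·0.976) = 2.2204 − 1.4834 = 0.73696.
h = 0.73696² = 0.54311 m.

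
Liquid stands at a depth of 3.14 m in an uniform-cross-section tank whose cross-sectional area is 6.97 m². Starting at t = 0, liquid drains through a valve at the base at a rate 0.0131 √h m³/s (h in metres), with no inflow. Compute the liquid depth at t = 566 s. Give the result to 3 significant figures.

1.54 m

A dh/dt = −Q_out = −0.0131 √h.
This is separable: 2 d(√h)/dt = −0.0131/A, so √h = √h₀ − (0.0131/(2A)) t.
√h = √3.14 − 0.0131·566/(2·6.97) = 1.7720 − 0.53189 = 1.2401.
h = 1.2401² = 1.5379 m.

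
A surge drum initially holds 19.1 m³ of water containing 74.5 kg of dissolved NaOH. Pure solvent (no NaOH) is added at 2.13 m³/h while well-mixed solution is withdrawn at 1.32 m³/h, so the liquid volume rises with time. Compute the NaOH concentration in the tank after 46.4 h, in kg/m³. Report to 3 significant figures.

Total volume: dV/dt = Q_in − Q_out = 0.81000 m³/h, so V(t) = 19.1 + 0.81000 t and V(46.4) = 56.684 m³.
Solute balance: dm/dt = 0 − Q_out C = −Q_out m/V(t).
dm/m = −Q_out dt/(V₀ + 0.81000 t); integrating gives ln(m/m₀) = −(Q_out/(Q_in−Q_out)) ln(V/V₀).
m = m₀ (V₀/V)^(Q_out/(Q_in−Q_out)) = 74.5 × (19.1/56.684)^(1.6296) = 12.655 kg.
C = m/V = 12.655/56.684 = 0.22326 kg/m³.

0.223 kg/m³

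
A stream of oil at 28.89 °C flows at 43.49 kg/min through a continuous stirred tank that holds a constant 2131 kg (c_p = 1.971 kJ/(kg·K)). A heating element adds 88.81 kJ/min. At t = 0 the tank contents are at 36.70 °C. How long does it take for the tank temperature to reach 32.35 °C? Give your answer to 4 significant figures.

50.36 min

Unsteady energy balance on the tank contents: M c_p dT/dt = ṁ c_p (T_in − T) + 88.81.
τ = M/ṁ = 48.9998 min; T_ss = T_in + Q̇/(ṁ c_p) = 29.9261 °C.
T(t) = T_ss + (T₀ − T_ss) e^(−t/τ). Set T = 32.35:
e^(−t/τ) = (32.35 − 29.9261)/(36.70 − 29.9261) = 0.357833
t = −48.9998 · ln(0.357833) = 50.3565 min.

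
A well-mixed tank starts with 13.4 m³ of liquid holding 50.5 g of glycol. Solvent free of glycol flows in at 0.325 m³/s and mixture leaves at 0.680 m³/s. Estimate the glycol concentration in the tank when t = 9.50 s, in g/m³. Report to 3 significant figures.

2.89 g/m³

Total volume: dV/dt = Q_in − Q_out = -0.35500 m³/s, so V(t) = 13.4 − 0.35500 t and V(9.50) = 10.027 m³.
Solute balance: dm/dt = 0 − Q_out C = −Q_out m/V(t).
Separate: dm/m = −Q_out dt/V(t) ⇒ ln(m/m₀) = −(Q_out/(Q_in−Q_out)) ln(V/V₀).
m = m₀ (V₀/V)^(Q_out/(Q_in−Q_out)) = 50.5 × (13.4/10.027)^(-1.9155) = 28.981 g.
C = m/V = 28.981/10.027 = 2.8901 g/m³.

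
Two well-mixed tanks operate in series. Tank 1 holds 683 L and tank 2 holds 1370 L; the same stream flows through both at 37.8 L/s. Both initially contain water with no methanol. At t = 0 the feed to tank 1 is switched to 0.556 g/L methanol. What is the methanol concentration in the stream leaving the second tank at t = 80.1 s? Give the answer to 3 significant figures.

0.441 g/L

Each tank obeys Vᵢ dCᵢ/dt = Q(Cᵢ₋₁ − Cᵢ), so τᵢ = Vᵢ/Q.
τ₁ = 683/37.8 = 18.069 s; τ₂ = 1370/37.8 = 36.243 s.
Tank 1: C₁ = C_in(1 − e^(−t/τ₁)). Tank 2 (τ₁ ≠ τ₂): C₂ = C_in[1 − (τ₁ e^(−t/τ₁) − τ₂ e^(−t/τ₂))/(τ₁ − τ₂)].
At t = 80.1: e^(−t/τ₁) = 0.011878, e^(−t/τ₂) = 0.10969.
C₂ = 0.556·[1 − (18.069·0.011878 − 36.243·0.10969)/(-18.175)] = 0.556·0.79306 = 0.44094 g/L.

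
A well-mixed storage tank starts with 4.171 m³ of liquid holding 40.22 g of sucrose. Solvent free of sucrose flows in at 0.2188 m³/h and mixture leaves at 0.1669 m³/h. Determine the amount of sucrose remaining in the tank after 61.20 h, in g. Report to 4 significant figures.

Total volume: dV/dt = Q_in − Q_out = 0.0519000 m³/h, so V(t) = 4.171 + 0.0519000 t and V(61.20) = 7.34728 m³.
Solute balance: dm/dt = 0 − Q_out C = −Q_out m/V(t).
Separate: dm/m = −Q_out dt/V(t) ⇒ ln(m/m₀) = −(Q_out/(Q_in−Q_out)) ln(V/V₀).
m = m₀ (V₀/V)^(Q_out/(Q_in−Q_out)) = 40.22 × (4.171/7.34728)^(3.21580) = 6.51209 g.

6.512 g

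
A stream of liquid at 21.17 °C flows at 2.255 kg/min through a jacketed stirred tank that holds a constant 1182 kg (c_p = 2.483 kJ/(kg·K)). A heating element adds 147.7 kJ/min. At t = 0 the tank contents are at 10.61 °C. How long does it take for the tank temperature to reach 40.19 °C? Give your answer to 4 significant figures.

First-law balance (no shaft work): M c_p dT/dt = ṁ c_p (T_in − T) + 147.7.
τ = M/ṁ = 524.169 min; T_ss = T_in + Q̇/(ṁ c_p) = 47.5489 °C.
T(t) = T_ss + (T₀ − T_ss) e^(−t/τ). Set T = 40.19:
e^(−t/τ) = (40.19 − 47.5489)/(10.61 − 47.5489) = 0.199219
t = −524.169 · ln(0.199219) = 845.668 min.

845.7 min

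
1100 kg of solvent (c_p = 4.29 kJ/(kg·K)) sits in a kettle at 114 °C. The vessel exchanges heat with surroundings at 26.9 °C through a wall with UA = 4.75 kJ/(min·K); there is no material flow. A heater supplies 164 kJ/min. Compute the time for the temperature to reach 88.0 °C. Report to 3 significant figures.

678 min

M c_p dT/dt = −UA(T − T_amb) + Q̇.
τ = M c_p/UA = 993.47 min; T_ss = T_amb + Q̇/UA = 26.9 + 164/4.75 = 61.426 °C.
T(t) = T_ss + (T₀ − T_ss)e^(−t/τ); set T = 88.0:
t = −τ ln[(T − T_ss)/(T₀ − T_ss)] = −993.47 · ln(0.50546) = 677.84 min.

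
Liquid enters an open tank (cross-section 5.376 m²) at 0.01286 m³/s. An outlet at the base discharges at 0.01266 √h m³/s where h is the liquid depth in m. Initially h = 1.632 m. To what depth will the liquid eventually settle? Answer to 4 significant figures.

Level balance: A dh/dt = 0.01286 − 0.01266 √h. Setting dh/dt = 0:
Q_in = 0.01266 √h_ss ⇒ √h_ss = 0.01286/0.01266 = 1.01580.
h_ss = 1.01580² = 1.03185 m. (Since h₀ = 1.632 m > h_ss, the level will fall toward this value.)

1.032 m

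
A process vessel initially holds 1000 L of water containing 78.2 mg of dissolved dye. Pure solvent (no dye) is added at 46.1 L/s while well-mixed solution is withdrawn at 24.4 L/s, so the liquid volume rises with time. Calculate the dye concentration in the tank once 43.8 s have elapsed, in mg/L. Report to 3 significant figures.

0.0189 mg/L

Let m(t) be the amount of dye. Volume: V(t) = V₀ + (Q_in − Q_out) t = 1000 + 21.700 t; V(43.8) = 1950.5 L.
No dye enters, so dm/dt = −Q_out · (m/V).
Separate: dm/m = −Q_out dt/V(t) ⇒ ln(m/m₀) = −(Q_out/(Q_in−Q_out)) ln(V/V₀).
m = m₀ (V₀/V)^(Q_out/(Q_in−Q_out)) = 78.2 × (1000/1950.5)^(1.1244) = 36.895 mg.
C = m/V = 36.895/1950.5 = 0.018916 mg/L.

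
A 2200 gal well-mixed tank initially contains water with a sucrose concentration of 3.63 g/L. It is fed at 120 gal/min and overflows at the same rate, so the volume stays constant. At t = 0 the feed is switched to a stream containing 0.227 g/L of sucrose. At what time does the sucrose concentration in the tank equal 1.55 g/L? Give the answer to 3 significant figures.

17.3 min

Species balance on the tank: V dC/dt = Q(C_in − C), so τ = V/Q = 18.333 min.
C(t) = C_in + (C₀ − C_in) e^(−t/τ). Set C = 1.55 and solve for t:
e^(−t/τ) = (C − C_in)/(C₀ − C_in) = (1.55 − 0.227)/(3.63 − 0.227) = 0.38877
t = −τ ln(…) = 18.333 × 0.94476 = 17.321 min.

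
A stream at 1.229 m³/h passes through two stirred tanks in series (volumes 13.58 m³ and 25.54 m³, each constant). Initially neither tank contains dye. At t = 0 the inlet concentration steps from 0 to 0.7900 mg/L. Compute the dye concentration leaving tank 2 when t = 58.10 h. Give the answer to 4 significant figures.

0.6917 mg/L

Species balance on tank i: dCᵢ/dt = (Cᵢ₋₁ − Cᵢ)/τᵢ with τᵢ = Vᵢ/Q.
τ₁ = 13.58/1.229 = 11.0496 h; τ₂ = 25.54/1.229 = 20.7811 h.
Solving the cascade with C₁(0)=C₂(0)=0 gives C₂(t) = C_in[1 − (τ₁ e^(−t/τ₁) − τ₂ e^(−t/τ₂))/(τ₁ − τ₂)].
At t = 58.10: e^(−t/τ₁) = 0.00520522, e^(−t/τ₂) = 0.0610656.
C₂ = 0.7900·[1 − (11.0496·0.00520522 − 20.7811·0.0610656)/(-9.73149)] = 0.7900·0.875508 = 0.691651 mg/L.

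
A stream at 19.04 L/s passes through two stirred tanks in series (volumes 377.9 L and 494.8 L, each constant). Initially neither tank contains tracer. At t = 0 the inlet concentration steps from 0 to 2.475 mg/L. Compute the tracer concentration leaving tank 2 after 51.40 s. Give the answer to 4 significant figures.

1.626 mg/L

Time constants: τᵢ = Vᵢ/Q for each well-mixed tank.
τ₁ = 377.9/19.04 = 19.8477 s; τ₂ = 494.8/19.04 = 25.9874 s.
Solving the cascade with C₁(0)=C₂(0)=0 gives C₂(t) = C_in[1 − (τ₁ e^(−t/τ₁) − τ₂ e^(−t/τ₂))/(τ₁ − τ₂)].
At t = 51.40: e^(−t/τ₁) = 0.0750409, e^(−t/τ₂) = 0.138362.
C₂ = 2.475·[1 − (19.8477·0.0750409 − 25.9874·0.138362)/(-6.13971)] = 2.475·0.656941 = 1.62593 mg/L.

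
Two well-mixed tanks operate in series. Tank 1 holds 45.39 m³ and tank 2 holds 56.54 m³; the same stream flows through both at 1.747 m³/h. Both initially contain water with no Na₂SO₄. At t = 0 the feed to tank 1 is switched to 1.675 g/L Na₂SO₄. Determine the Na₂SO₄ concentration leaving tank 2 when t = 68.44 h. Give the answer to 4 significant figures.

Species balance on tank i: dCᵢ/dt = (Cᵢ₋₁ − Cᵢ)/τᵢ with τᵢ = Vᵢ/Q.
τ₁ = 45.39/1.747 = 25.9817 h; τ₂ = 56.54/1.747 = 32.3641 h.
Solving the cascade with C₁(0)=C₂(0)=0 gives C₂(t) = C_in[1 − (τ₁ e^(−t/τ₁) − τ₂ e^(−t/τ₂))/(τ₁ − τ₂)].
At t = 68.44: e^(−t/τ₁) = 0.0717790, e^(−t/τ₂) = 0.120670.
C₂ = 1.675·[1 − (25.9817·0.0717790 − 32.3641·0.120670)/(-6.38237)] = 1.675·0.680300 = 1.13950 g/L.

1.140 g/L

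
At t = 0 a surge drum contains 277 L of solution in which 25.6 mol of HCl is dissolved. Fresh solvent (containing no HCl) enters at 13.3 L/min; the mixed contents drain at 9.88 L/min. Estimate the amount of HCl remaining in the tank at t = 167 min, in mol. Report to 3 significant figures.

Let m(t) be the amount of HCl. Volume: V(t) = V₀ + (Q_in − Q_out) t = 277 + 3.4200 t; V(167) = 848.14 L.
No HCl enters, so dm/dt = −Q_out · (m/V).
dm/m = −Q_out dt/(V₀ + 3.4200 t); integrating gives ln(m/m₀) = −(Q_out/(Q_in−Q_out)) ln(V/V₀).
m = m₀ (V₀/V)^(Q_out/(Q_in−Q_out)) = 25.6 × (277/848.14)^(2.8889) = 1.0099 mol.

1.01 mol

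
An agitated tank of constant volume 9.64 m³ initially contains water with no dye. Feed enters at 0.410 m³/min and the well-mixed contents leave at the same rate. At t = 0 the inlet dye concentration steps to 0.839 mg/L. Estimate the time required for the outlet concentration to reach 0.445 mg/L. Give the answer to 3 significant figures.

17.8 min

Transient balance on the dissolved component: V dC/dt = Q(C_in − C), so τ = V/Q = 23.512 min.
C(t) = C_in + (C₀ − C_in) e^(−t/τ). Set C = 0.445 and solve for t:
e^(−t/τ) = (C − C_in)/(C₀ − C_in) = (0.445 − 0.839)/(0 − 0.839) = 0.46961
t = −τ ln(…) = 23.512 × 0.75586 = 17.772 min.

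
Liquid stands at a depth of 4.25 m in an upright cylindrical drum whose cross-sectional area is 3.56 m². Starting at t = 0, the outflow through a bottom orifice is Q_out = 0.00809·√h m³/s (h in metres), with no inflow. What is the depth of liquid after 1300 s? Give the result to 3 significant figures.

0.342 m

A dh/dt = −Q_out = −0.00809 √h.
This is separable: 2 d(√h)/dt = −0.00809/A, so √h = √h₀ − (0.00809/(2A)) t.
√h = √4.25 − 0.00809·1300/(2·3.56) = 2.0616 − 1.4771 = 0.58445.
h = 0.58445² = 0.34158 m.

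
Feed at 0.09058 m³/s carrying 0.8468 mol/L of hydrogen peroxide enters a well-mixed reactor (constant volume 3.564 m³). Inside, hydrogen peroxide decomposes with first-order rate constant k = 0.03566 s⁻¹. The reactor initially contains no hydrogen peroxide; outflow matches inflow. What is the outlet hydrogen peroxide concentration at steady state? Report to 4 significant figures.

0.3524 mol/L

Accumulation = in − out − consumed: V dC/dt = Q C_in − Q C − k V C.
Steady state (dC/dt = 0): C_ss = Q C_in/(Q + kV) = C_in/(1 + kV/Q).
C_ss = 0.09058·0.8468/(0.09058 + 0.03566·3.564) = 0.0767031/0.217672 = 0.352379 mol/L.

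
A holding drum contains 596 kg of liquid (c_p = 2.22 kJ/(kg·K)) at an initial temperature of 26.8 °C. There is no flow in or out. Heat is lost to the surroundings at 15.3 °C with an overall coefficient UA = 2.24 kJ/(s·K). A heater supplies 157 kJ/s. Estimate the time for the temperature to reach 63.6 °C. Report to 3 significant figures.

Unsteady energy balance on the tank contents: M c_p dT/dt = −UA(T − T_amb) + Q̇.
τ = M c_p/UA = 590.68 s; T_ss = T_amb + Q̇/UA = 15.3 + 157/2.24 = 85.389 °C.
T(t) = T_ss + (T₀ − T_ss)e^(−t/τ); set T = 63.6:
t = −τ ln[(T − T_ss)/(T₀ − T_ss)] = −590.68 · ln(0.37190) = 584.26 s.

584 s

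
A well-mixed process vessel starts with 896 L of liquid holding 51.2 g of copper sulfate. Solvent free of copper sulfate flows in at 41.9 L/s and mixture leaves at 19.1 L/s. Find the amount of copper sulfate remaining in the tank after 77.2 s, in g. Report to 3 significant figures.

20.6 g

Total volume: dV/dt = Q_in − Q_out = 22.800 L/s, so V(t) = 896 + 22.800 t and V(77.2) = 2656.2 L.
Solute balance: dm/dt = 0 − Q_out C = −Q_out m/V(t).
dm/m = −Q_out dt/(V₀ + 22.800 t); integrating gives ln(m/m₀) = −(Q_out/(Q_in−Q_out)) ln(V/V₀).
m = m₀ (V₀/V)^(Q_out/(Q_in−Q_out)) = 51.2 × (896/2656.2)^(0.83772) = 20.602 g.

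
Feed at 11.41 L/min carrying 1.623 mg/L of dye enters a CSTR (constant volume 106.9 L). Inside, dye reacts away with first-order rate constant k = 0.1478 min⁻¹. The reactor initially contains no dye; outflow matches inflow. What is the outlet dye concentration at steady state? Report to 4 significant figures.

0.6806 mg/L

Species balance: V dC/dt = Q C_in − Q C − k V C.
Steady state (dC/dt = 0): C_ss = Q C_in/(Q + kV) = C_in/(1 + kV/Q).
C_ss = 11.41·1.623/(11.41 + 0.1478·106.9) = 18.5184/27.2098 = 0.680579 mg/L.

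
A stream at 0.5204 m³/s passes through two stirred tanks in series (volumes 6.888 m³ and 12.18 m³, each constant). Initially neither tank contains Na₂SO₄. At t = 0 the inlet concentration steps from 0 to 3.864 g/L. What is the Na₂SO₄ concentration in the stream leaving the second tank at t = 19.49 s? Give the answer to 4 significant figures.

Time constants: τᵢ = Vᵢ/Q for each well-mixed tank.
τ₁ = 6.888/0.5204 = 13.2360 s; τ₂ = 12.18/0.5204 = 23.4051 s.
Tank 1: C₁ = C_in(1 − e^(−t/τ₁)). Tank 2 (τ₁ ≠ τ₂): C₂ = C_in[1 − (τ₁ e^(−t/τ₁) − τ₂ e^(−t/τ₂))/(τ₁ − τ₂)].
At t = 19.49: e^(−t/τ₁) = 0.229351, e^(−t/τ₂) = 0.434862.
C₂ = 3.864·[1 − (13.2360·0.229351 − 23.4051·0.434862)/(-10.1691)] = 3.864·0.297646 = 1.15010 g/L.

1.150 g/L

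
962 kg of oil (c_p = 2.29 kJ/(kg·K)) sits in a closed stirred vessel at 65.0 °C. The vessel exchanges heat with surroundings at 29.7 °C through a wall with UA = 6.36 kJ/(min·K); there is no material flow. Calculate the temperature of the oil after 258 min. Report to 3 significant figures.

Lumped-capacitance energy balance: M c_p dT/dt = UA(T_amb − T).
dT/dt = (T_ss − T)/τ with T_ss = T_amb = 29.700 °C, τ = M c_p/UA = 962·2.29/6.36 = 346.38 min.
This is linear first-order; T(t) = T_ss + (T₀ − T_ss) e^(−t/τ).
T(258) = 29.700 + (35.300)·0.47481 = 46.461 °C.

46.5 °C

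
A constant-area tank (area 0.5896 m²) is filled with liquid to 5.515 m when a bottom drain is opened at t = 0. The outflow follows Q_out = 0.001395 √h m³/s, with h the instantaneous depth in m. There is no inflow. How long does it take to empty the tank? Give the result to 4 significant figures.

1985 s

A dh/dt = −Q_out = −0.001395 √h.
This is separable: 2 d(√h)/dt = −0.001395/A, so √h = √h₀ − (0.001395/(2A)) t.
Set h = 0: 2√h₀ = (0.001395/A) t_empty ⇒ t_empty = 2A√h₀/0.001395.
t_empty = 2·0.5896·√5.515/0.001395 = 1.17920·2.34840/0.001395 = 1985.12 s.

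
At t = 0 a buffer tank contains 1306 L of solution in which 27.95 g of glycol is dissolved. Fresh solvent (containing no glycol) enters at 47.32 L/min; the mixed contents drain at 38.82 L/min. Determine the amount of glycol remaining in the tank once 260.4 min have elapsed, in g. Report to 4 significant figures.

Let m(t) be the amount of glycol. Volume: V(t) = V₀ + (Q_in − Q_out) t = 1306 + 8.50000 t; V(260.4) = 3519.40 L.
No glycol enters, so dm/dt = −Q_out · (m/V).
Separate: dm/m = −Q_out dt/V(t) ⇒ ln(m/m₀) = −(Q_out/(Q_in−Q_out)) ln(V/V₀).
m = m₀ (V₀/V)^(Q_out/(Q_in−Q_out)) = 27.95 × (1306/3519.40)^(4.56706) = 0.302097 g.

0.3021 g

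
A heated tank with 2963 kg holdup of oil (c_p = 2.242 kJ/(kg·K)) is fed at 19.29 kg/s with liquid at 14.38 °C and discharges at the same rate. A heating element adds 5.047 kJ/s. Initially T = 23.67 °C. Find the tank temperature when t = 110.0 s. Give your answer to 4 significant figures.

Energy balance: M c_p dT/dt = ṁ c_p (T_in − T) + 5.047.
τ = M/ṁ = 153.603 s; T_ss = T_in + Q̇/(ṁ c_p) = 14.38 + 5.047/(19.29·2.242) = 14.4967 °C.
This is linear first-order; T(t) = T_ss + (T₀ − T_ss) e^(−t/τ).
T(110.0) = 14.4967 + (9.17330)·e^(−110.0/153.603) = 14.4967 + (9.17330)·0.488639 = 18.9791 °C.

18.98 °C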